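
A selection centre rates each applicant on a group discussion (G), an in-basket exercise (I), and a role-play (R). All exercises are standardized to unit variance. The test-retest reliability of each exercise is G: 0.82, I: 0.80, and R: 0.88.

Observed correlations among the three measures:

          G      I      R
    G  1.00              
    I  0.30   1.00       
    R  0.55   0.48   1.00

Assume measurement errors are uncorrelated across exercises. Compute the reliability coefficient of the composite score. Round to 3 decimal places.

0.912

Var(G+I+R) = 3 + 2·[0.30 + 0.55 + 0.48] = 3 + 2.66 = 5.66.
Under uncorrelated errors the observed covariances equal the true-score covariances, so only the own-variance terms attenuate.
True-score variance = [0.82 + 0.80 + 0.88] + 2.66 = 2.5 + 2.66 = 5.16.
Reliability = 5.16 / 5.66 = 0.912.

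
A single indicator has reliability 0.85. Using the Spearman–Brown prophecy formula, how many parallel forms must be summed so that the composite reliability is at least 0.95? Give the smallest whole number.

k ≥ ρ*(1−ρ₁)/(ρ₁(1−ρ*)) = 0.95·0.15 / (0.85·0.05) = 3.353.
Smallest integer k = 4.

4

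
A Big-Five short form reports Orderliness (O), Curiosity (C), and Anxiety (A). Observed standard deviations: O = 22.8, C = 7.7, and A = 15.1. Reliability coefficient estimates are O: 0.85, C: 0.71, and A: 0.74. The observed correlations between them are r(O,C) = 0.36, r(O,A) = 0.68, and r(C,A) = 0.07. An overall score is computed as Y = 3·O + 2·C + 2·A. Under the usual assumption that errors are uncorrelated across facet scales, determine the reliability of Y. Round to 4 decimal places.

0.8935

Var(Y) = 3²·22.8² + 2²·7.7² + 2²·15.1² + 2·[6·22.8·7.7·0.36 + 6·22.8·15.1·0.68 + 4·7.7·15.1·0.07] = 5827.76 + 3632.86 = 9460.62.
Because errors are independent across components, Cov(Tᵢ,Tⱼ) = Cov(Xᵢ,Xⱼ); the off-diagonal part of the true-score variance is the same as above.
True-score variance = [3²·22.8²·0.85 + 2²·7.7²·0.71 + 2²·15.1²·0.74] + 3632.86 = 4820.07 + 3632.86 = 8452.92.
Reliability = 8452.92 / 9460.62 = 0.8935.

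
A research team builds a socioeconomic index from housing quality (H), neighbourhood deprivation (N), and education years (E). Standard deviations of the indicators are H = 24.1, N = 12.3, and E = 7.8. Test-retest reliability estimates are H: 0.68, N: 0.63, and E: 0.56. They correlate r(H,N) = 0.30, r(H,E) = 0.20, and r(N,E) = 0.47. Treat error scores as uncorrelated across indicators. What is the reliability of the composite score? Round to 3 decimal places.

Var(H+N+E) = 24.1² + 12.3² + 7.8² + 2·[24.1·12.3·0.30 + 24.1·7.8·0.20 + 12.3·7.8·0.47] = 792.94 + 343.234 = 1136.17.
Under uncorrelated errors the observed covariances equal the true-score covariances, so only the own-variance terms attenuate.
True-score variance = [24.1²·0.68 + 12.3²·0.63 + 7.8²·0.56] + 343.234 = 524.334 + 343.234 = 867.568.
Reliability = 867.568 / 1136.17 = 0.764.

0.764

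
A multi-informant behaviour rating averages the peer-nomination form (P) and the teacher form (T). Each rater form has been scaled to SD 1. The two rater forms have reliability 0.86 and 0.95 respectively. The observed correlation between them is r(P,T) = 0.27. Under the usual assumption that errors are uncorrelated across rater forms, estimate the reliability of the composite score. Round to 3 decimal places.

0.925

Var(P+T) = 2 + 2·[0.27] = 2 + 0.54 = 2.54.
Under uncorrelated errors the observed covariances equal the true-score covariances, so only the own-variance terms attenuate.
True-score variance = [0.86 + 0.95] + 0.54 = 1.81 + 0.54 = 2.35.
Reliability = 2.35 / 2.54 = 0.925.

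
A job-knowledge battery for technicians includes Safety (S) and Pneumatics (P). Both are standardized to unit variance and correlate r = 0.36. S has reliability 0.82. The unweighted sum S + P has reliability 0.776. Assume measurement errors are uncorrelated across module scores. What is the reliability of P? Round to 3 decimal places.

Var(S+P) = 2 + 2·0.36 = 2.720.
True-score variance = ρ_S + ρ_P + 2·0.36, so 0.776 = (0.82 + ρ_P + 0.72) / 2.720.
ρ_P = 0.776·2.720 − 0.82 − 0.72 = 0.571.

0.571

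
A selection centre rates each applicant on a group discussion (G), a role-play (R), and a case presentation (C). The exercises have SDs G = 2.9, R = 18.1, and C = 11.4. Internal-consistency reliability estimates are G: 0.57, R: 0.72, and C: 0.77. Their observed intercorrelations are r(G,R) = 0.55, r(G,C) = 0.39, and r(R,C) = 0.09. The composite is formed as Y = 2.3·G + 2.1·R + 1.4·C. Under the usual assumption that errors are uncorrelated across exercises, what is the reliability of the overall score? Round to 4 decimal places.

0.7823

Var(Y) = 2.3²·2.9² + 2.1²·18.1² + 1.4²·11.4² + 2·[4.83·2.9·18.1·0.55 + 3.22·2.9·11.4·0.39 + 2.94·18.1·11.4·0.09] = 1743.97 + 471.108 = 2215.08.
Because errors are independent across components, Cov(Tᵢ,Tⱼ) = Cov(Xᵢ,Xⱼ); the off-diagonal part of the true-score variance is the same as above.
True-score variance = [2.3²·2.9²·0.57 + 2.1²·18.1²·0.72 + 1.4²·11.4²·0.77] + 471.108 = 1261.72 + 471.108 = 1732.83.
Reliability = 1732.83 / 2215.08 = 0.7823.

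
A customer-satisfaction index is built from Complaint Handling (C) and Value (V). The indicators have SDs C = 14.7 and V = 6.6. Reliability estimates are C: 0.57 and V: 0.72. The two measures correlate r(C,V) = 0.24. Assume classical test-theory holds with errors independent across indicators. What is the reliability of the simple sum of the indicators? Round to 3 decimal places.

Var(C+V) = 14.7² + 6.6² + 2·[14.7·6.6·0.24] = 259.65 + 46.5696 = 306.22.
Under uncorrelated errors the observed covariances equal the true-score covariances, so only the own-variance terms attenuate.
True-score variance = [14.7²·0.57 + 6.6²·0.72] + 46.5696 = 154.534 + 46.5696 = 201.104.
Reliability = 201.104 / 306.22 = 0.657.

0.657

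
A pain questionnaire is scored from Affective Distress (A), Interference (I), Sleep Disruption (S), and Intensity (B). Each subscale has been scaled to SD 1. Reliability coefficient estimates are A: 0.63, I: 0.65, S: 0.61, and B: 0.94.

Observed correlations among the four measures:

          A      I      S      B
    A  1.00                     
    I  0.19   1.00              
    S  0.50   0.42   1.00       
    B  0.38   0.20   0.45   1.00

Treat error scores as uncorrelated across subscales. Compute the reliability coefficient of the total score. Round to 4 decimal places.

Var(A+I+S+B) = 4 + 2·[0.19 + 0.50 + 0.38 + 0.42 + 0.20 + 0.45] = 4 + 4.28 = 8.28.
Under uncorrelated errors the observed covariances equal the true-score covariances, so only the own-variance terms attenuate.
True-score variance = [0.63 + 0.65 + 0.61 + 0.94] + 4.28 = 2.83 + 4.28 = 7.11.
Reliability = 7.11 / 8.28 = 0.8587.

0.8587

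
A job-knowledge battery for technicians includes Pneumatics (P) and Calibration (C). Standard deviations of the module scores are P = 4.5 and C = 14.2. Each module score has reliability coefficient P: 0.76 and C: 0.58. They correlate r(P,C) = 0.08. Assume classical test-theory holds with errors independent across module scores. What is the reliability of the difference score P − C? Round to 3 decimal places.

0.577

Var(P−C) = 4.5² + 14.2² − 2·4.5·14.2·0.08 = 221.89 − 10.224 = 211.666.
Under uncorrelated errors the observed covariances equal the true-score covariances, so only the own-variance terms attenuate.
True-score variance = [4.5²·0.76 + 14.2²·0.58] − 10.224 = 132.341 − 10.224 = 122.117.
Reliability = 122.117 / 211.666 = 0.577.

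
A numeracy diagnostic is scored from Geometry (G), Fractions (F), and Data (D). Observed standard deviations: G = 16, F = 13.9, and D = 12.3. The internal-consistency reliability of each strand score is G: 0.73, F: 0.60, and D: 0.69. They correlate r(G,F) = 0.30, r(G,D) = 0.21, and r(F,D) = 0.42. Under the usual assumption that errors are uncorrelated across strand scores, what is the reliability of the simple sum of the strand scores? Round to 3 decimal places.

Var(G+F+D) = 16² + 13.9² + 12.3² + 2·[16·13.9·0.30 + 16·12.3·0.21 + 13.9·12.3·0.42] = 600.5 + 359.711 = 960.211.
Under uncorrelated errors the observed covariances equal the true-score covariances, so only the own-variance terms attenuate.
True-score variance = [16²·0.73 + 13.9²·0.60 + 12.3²·0.69] + 359.711 = 407.196 + 359.711 = 766.907.
Reliability = 766.907 / 960.211 = 0.799.

0.799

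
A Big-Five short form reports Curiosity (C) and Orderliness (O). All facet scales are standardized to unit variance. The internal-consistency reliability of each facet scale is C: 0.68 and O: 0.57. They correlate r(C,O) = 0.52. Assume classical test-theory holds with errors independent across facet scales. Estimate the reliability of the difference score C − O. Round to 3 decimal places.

Var(C−O) = 1 + 1 − 2·0.52 = 2 − 1.04 = 0.96.
With uncorrelated errors the cross-covariances are all true-score covariance, so they carry over unchanged; only the diagonal terms shrink to ρᵢσᵢ².
True-score variance = [0.68 + 0.57] − 1.04 = 1.25 − 1.04 = 0.21.
Reliability = 0.21 / 0.96 = 0.219.

0.219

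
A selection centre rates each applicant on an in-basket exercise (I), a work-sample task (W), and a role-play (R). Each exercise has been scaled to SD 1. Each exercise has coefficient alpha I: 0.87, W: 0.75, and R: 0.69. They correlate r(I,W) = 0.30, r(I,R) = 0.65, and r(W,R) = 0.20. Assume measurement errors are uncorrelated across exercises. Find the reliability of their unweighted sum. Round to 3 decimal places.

0.870

Var(I+W+R) = 3 + 2·[0.30 + 0.65 + 0.20] = 3 + 2.3 = 5.3.
Under uncorrelated errors the observed covariances equal the true-score covariances, so only the own-variance terms attenuate.
True-score variance = [0.87 + 0.75 + 0.69] + 2.3 = 2.31 + 2.3 = 4.61.
Reliability = 4.61 / 5.3 = 0.870.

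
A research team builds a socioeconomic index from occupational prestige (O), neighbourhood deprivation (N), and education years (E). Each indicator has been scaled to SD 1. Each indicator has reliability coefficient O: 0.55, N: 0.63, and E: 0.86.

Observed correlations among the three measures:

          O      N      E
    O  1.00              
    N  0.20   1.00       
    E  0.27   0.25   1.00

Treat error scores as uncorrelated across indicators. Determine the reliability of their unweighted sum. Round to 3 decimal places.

0.784

Var(O+N+E) = 3 + 2·[0.20 + 0.27 + 0.25] = 3 + 1.44 = 4.44.
Because errors are independent across components, Cov(Tᵢ,Tⱼ) = Cov(Xᵢ,Xⱼ); the off-diagonal part of the true-score variance is the same as above.
True-score variance = [0.55 + 0.63 + 0.86] + 1.44 = 2.04 + 1.44 = 3.48.
Reliability = 3.48 / 4.44 = 0.784.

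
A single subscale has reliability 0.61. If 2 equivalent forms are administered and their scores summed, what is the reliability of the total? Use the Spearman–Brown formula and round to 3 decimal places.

ρ_k = kρ / (1 + (k−1)ρ) = 2·0.61 / (1 + 1·0.61) = 1.220 / 1.610 = 0.758.

0.758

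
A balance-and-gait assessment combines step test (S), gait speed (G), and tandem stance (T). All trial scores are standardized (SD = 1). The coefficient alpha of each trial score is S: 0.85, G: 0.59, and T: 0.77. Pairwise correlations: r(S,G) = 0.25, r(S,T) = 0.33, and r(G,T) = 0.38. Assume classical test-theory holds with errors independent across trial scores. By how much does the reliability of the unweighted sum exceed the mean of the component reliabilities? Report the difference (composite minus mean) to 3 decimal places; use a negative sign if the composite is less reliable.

0.103

Var(sum) = 3 + 1.92 = 4.92; true-score variance = 2.21 + 1.92 = 4.13; composite reliability = 0.8394.
Mean component reliability = 0.7367.
Difference = 0.8394 − 0.7367 = 0.103.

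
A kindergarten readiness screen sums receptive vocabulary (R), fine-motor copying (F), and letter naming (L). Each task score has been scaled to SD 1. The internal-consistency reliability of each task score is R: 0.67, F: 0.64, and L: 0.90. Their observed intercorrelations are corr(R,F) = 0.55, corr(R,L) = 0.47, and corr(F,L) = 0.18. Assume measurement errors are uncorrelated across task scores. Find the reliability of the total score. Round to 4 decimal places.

Var(R+F+L) = 3 + 2·[0.55 + 0.47 + 0.18] = 3 + 2.4 = 5.4.
Under uncorrelated errors the observed covariances equal the true-score covariances, so only the own-variance terms attenuate.
True-score variance = [0.67 + 0.64 + 0.90] + 2.4 = 2.21 + 2.4 = 4.61.
Reliability = 4.61 / 5.4 = 0.8537.

0.8537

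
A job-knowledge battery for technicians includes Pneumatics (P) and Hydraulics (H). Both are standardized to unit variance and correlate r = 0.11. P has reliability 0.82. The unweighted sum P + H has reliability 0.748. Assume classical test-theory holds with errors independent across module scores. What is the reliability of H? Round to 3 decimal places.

Var(P+H) = 2 + 2·0.11 = 2.220.
True-score variance = ρ_P + ρ_H + 2·0.11, so 0.748 = (0.82 + ρ_H + 0.22) / 2.220.
ρ_H = 0.748·2.220 − 0.82 − 0.22 = 0.621.

0.621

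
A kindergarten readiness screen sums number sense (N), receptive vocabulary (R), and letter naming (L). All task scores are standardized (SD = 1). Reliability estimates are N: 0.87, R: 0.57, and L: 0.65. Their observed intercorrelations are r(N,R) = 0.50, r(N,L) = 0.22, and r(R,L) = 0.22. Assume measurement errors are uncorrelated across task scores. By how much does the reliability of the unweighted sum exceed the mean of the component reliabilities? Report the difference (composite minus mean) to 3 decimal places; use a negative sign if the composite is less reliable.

Var(sum) = 3 + 1.88 = 4.88; true-score variance = 2.09 + 1.88 = 3.97; composite reliability = 0.8135.
Mean component reliability = 0.6967.
Difference = 0.8135 − 0.6967 = 0.117.

0.117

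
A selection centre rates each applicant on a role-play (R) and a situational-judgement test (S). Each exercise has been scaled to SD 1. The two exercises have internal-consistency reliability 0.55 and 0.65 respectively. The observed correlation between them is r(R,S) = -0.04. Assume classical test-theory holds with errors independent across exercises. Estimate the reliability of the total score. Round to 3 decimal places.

0.583

Var(R+S) = 2 + 2·[(-0.04)] = 2 − 0.08 = 1.92.
Because errors are independent across components, Cov(Tᵢ,Tⱼ) = Cov(Xᵢ,Xⱼ); the off-diagonal part of the true-score variance is the same as above.
True-score variance = [0.55 + 0.65] − 0.08 = 1.2 − 0.08 = 1.12.
Reliability = 1.12 / 1.92 = 0.583.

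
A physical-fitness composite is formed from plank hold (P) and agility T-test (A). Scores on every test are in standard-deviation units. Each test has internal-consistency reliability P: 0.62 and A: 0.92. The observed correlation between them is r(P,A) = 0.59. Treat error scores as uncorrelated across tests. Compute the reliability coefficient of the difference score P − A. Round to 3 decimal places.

Var(P−A) = 1 + 1 − 2·0.59 = 2 − 1.18 = 0.82.
Because errors are independent across components, Cov(Tᵢ,Tⱼ) = Cov(Xᵢ,Xⱼ); the off-diagonal part of the true-score variance is the same as above.
True-score variance = [0.62 + 0.92] − 1.18 = 1.54 − 1.18 = 0.36.
Reliability = 0.36 / 0.82 = 0.439.

0.439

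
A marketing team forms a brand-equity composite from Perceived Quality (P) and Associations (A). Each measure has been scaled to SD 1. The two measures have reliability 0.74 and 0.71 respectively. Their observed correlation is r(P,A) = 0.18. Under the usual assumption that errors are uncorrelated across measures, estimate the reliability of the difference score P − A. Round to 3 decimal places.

Var(P−A) = 1 + 1 − 2·0.18 = 2 − 0.36 = 1.64.
With uncorrelated errors the cross-covariances are all true-score covariance, so they carry over unchanged; only the diagonal terms shrink to ρᵢσᵢ².
True-score variance = [0.74 + 0.71] − 0.36 = 1.45 − 0.36 = 1.09.
Reliability = 1.09 / 1.64 = 0.665.

0.665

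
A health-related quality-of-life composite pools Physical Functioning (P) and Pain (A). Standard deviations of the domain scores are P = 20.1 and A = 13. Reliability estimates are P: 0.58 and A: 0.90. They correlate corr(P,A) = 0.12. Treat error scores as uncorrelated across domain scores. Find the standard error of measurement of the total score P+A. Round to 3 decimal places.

13.660

Var(total) = 573.01 + 62.712 = 635.722.
True-score variance = 386.426 + 62.712 = 449.138, so reliability = 0.7065.
Error variance = 635.722 − 449.138 = 186.584; SEM = √186.584 = 13.660.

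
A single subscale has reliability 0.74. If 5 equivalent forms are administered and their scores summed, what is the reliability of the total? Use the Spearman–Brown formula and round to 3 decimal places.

0.934

ρ_k = kρ / (1 + (k−1)ρ) = 5·0.74 / (1 + 4·0.74) = 3.700 / 3.960 = 0.934.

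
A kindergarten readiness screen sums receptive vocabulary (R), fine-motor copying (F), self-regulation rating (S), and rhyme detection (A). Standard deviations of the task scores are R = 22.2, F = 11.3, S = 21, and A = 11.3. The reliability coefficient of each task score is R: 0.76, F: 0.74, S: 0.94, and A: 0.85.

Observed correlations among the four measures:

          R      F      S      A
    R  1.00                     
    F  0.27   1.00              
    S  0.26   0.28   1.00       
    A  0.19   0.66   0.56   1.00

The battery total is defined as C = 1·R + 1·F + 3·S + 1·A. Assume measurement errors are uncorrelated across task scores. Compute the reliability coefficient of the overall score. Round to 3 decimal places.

Var(C) = 22.2² + 11.3² + 3²·21² + 11.3² + 2·[22.2·11.3·0.27 + 3·22.2·21·0.26 + 22.2·11.3·0.19 + 3·11.3·21·0.28 + 11.3·11.3·0.66 + 3·21·11.3·0.56] = 4717.22 + 2322.61 = 7039.83.
Under uncorrelated errors the observed covariances equal the true-score covariances, so only the own-variance terms attenuate.
True-score variance = [22.2²·0.76 + 11.3²·0.74 + 3²·21²·0.94 + 11.3²·0.85] + 2322.61 = 4308.45 + 2322.61 = 6631.05.
Reliability = 6631.05 / 7039.83 = 0.942.

0.942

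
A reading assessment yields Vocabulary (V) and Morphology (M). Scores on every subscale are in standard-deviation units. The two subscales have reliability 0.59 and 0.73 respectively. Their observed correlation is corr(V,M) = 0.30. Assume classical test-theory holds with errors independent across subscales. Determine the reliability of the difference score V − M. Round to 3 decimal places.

0.514

Var(V−M) = 1 + 1 − 2·0.30 = 2 − 0.6 = 1.4.
Under uncorrelated errors the observed covariances equal the true-score covariances, so only the own-variance terms attenuate.
True-score variance = [0.59 + 0.73] − 0.6 = 1.32 − 0.6 = 0.72.
Reliability = 0.72 / 1.4 = 0.514.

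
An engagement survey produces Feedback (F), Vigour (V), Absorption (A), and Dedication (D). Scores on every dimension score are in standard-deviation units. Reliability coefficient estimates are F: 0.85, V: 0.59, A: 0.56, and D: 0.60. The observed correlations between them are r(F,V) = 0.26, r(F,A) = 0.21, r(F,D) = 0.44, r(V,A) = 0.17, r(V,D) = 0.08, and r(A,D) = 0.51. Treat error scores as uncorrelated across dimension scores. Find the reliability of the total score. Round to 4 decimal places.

0.8093

Var(F+V+A+D) = 4 + 2·[0.26 + 0.21 + 0.44 + 0.17 + 0.08 + 0.51] = 4 + 3.34 = 7.34.
Under uncorrelated errors the observed covariances equal the true-score covariances, so only the own-variance terms attenuate.
True-score variance = [0.85 + 0.59 + 0.56 + 0.60] + 3.34 = 2.6 + 3.34 = 5.94.
Reliability = 5.94 / 7.34 = 0.8093.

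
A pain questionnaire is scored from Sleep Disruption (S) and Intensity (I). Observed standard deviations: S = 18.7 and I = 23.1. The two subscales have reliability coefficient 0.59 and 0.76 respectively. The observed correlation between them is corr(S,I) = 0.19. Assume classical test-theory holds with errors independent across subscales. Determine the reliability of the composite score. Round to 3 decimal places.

Var(S+I) = 18.7² + 23.1² + 2·[18.7·23.1·0.19] = 883.3 + 164.149 = 1047.45.
Under uncorrelated errors the observed covariances equal the true-score covariances, so only the own-variance terms attenuate.
True-score variance = [18.7²·0.59 + 23.1²·0.76] + 164.149 = 611.861 + 164.149 = 776.009.
Reliability = 776.009 / 1047.45 = 0.741.

0.741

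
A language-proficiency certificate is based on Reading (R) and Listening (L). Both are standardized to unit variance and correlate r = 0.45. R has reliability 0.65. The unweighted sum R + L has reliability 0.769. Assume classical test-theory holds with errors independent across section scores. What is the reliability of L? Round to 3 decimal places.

0.680

Var(R+L) = 2 + 2·0.45 = 2.900.
True-score variance = ρ_R + ρ_L + 2·0.45, so 0.769 = (0.65 + ρ_L + 0.90) / 2.900.
ρ_L = 0.769·2.900 − 0.65 − 0.90 = 0.680.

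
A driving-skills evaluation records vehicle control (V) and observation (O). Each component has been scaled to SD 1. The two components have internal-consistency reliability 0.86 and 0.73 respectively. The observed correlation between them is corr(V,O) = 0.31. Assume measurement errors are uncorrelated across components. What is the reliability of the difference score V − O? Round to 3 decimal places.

0.703

Var(V−O) = 1 + 1 − 2·0.31 = 2 − 0.62 = 1.38.
With uncorrelated errors the cross-covariances are all true-score covariance, so they carry over unchanged; only the diagonal terms shrink to ρᵢσᵢ².
True-score variance = [0.86 + 0.73] − 0.62 = 1.59 − 0.62 = 0.97.
Reliability = 0.97 / 1.38 = 0.703.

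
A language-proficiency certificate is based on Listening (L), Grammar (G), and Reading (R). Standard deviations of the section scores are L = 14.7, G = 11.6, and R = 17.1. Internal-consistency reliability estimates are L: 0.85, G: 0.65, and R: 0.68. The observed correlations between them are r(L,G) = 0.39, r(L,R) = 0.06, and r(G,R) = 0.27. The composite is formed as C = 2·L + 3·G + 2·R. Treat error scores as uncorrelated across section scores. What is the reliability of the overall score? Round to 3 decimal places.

0.807

Var(C) = 2²·14.7² + 3²·11.6² + 2²·17.1² + 2·[6·14.7·11.6·0.39 + 4·14.7·17.1·0.06 + 6·11.6·17.1·0.27] = 3245.04 + 1561.38 = 4806.42.
Because errors are independent across components, Cov(Tᵢ,Tⱼ) = Cov(Xᵢ,Xⱼ); the off-diagonal part of the true-score variance is the same as above.
True-score variance = [2²·14.7²·0.85 + 3²·11.6²·0.65 + 2²·17.1²·0.68] + 1561.38 = 2317.24 + 1561.38 = 3878.61.
Reliability = 3878.61 / 4806.42 = 0.807.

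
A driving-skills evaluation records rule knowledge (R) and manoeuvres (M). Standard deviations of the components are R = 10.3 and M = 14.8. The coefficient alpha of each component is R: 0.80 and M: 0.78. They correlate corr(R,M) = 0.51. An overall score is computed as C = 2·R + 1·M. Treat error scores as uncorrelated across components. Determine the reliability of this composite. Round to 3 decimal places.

0.861

Var(C) = 2²·10.3² + 14.8² + 2·[2·10.3·14.8·0.51] = 643.4 + 310.978 = 954.378.
Under uncorrelated errors the observed covariances equal the true-score covariances, so only the own-variance terms attenuate.
True-score variance = [2²·10.3²·0.80 + 14.8²·0.78] + 310.978 = 510.339 + 310.978 = 821.317.
Reliability = 821.317 / 954.378 = 0.861.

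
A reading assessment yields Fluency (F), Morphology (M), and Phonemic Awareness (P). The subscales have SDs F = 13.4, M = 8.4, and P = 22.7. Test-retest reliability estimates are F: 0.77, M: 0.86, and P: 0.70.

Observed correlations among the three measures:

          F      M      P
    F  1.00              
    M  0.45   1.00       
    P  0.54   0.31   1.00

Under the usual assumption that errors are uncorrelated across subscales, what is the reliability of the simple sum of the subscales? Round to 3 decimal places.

0.843

Var(F+M+P) = 13.4² + 8.4² + 22.7² + 2·[13.4·8.4·0.45 + 13.4·22.7·0.54 + 8.4·22.7·0.31] = 765.41 + 548.04 = 1313.45.
Because errors are independent across components, Cov(Tᵢ,Tⱼ) = Cov(Xᵢ,Xⱼ); the off-diagonal part of the true-score variance is the same as above.
True-score variance = [13.4²·0.77 + 8.4²·0.86 + 22.7²·0.70] + 548.04 = 559.646 + 548.04 = 1107.69.
Reliability = 1107.69 / 1313.45 = 0.843.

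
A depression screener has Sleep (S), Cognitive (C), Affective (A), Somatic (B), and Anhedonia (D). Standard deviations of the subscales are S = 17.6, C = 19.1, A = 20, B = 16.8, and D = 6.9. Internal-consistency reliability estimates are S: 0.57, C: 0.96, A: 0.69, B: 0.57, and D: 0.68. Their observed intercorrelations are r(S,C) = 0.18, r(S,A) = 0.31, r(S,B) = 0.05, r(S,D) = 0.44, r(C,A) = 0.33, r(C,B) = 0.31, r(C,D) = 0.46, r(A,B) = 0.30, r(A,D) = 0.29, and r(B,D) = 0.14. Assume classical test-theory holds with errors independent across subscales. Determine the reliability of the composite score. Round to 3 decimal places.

0.852

Var(S+C+A+B+D) = 17.6² + 19.1² + 20² + 16.8² + 6.9² + 2·[17.6·19.1·0.18 + 17.6·20·0.31 + 17.6·16.8·0.05 + 17.6·6.9·0.44 + 19.1·20·0.33 + 19.1·16.8·0.31 + 19.1·6.9·0.46 + 20·16.8·0.30 + 20·6.9·0.29 + 16.8·6.9·0.14] = 1404.42 + 1362.1 = 2766.52.
With uncorrelated errors the cross-covariances are all true-score covariance, so they carry over unchanged; only the diagonal terms shrink to ρᵢσᵢ².
True-score variance = [17.6²·0.57 + 19.1²·0.96 + 20²·0.69 + 16.8²·0.57 + 6.9²·0.68] + 1362.1 = 996.032 + 1362.1 = 2358.14.
Reliability = 2358.14 / 2766.52 = 0.852.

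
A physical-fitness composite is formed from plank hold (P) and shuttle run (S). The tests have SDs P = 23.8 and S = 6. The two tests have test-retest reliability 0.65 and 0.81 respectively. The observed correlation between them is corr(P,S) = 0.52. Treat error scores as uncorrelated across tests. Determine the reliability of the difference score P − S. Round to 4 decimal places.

0.5482

Var(P−S) = 23.8² + 6² − 2·23.8·6·0.52 = 602.44 − 148.512 = 453.928.
With uncorrelated errors the cross-covariances are all true-score covariance, so they carry over unchanged; only the diagonal terms shrink to ρᵢσᵢ².
True-score variance = [23.8²·0.65 + 6²·0.81] − 148.512 = 397.346 − 148.512 = 248.834.
Reliability = 248.834 / 453.928 = 0.5482.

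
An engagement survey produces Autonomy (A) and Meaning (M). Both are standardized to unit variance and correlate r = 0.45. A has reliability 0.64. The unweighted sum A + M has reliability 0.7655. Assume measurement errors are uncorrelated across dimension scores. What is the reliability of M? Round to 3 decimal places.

0.680

Var(A+M) = 2 + 2·0.45 = 2.900.
True-score variance = ρ_A + ρ_M + 2·0.45, so 0.7655 = (0.64 + ρ_M + 0.90) / 2.900.
ρ_M = 0.7655·2.900 − 0.64 − 0.90 = 0.680.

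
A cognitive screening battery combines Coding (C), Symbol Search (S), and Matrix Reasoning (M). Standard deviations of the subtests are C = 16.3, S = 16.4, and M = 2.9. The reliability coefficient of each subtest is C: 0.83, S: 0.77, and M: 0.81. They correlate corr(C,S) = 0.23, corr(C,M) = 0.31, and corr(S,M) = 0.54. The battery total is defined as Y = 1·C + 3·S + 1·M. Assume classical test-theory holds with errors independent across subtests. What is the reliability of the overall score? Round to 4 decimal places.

Var(Y) = 16.3² + 3²·16.4² + 2.9² + 2·[3·16.3·16.4·0.23 + 16.3·2.9·0.31 + 3·16.4·2.9·0.54] = 2694.74 + 552.303 = 3247.04.
Under uncorrelated errors the observed covariances equal the true-score covariances, so only the own-variance terms attenuate.
True-score variance = [16.3²·0.83 + 3²·16.4²·0.77 + 2.9²·0.81] + 552.303 = 2091.23 + 552.303 = 2643.53.
Reliability = 2643.53 / 3247.04 = 0.8141.

0.8141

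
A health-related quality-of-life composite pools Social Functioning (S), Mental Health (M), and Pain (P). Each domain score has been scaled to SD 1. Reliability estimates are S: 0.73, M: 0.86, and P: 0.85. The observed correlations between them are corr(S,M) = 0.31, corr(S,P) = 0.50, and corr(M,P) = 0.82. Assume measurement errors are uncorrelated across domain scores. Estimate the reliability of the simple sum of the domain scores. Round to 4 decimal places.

Var(S+M+P) = 3 + 2·[0.31 + 0.50 + 0.82] = 3 + 3.26 = 6.26.
Because errors are independent across components, Cov(Tᵢ,Tⱼ) = Cov(Xᵢ,Xⱼ); the off-diagonal part of the true-score variance is the same as above.
True-score variance = [0.73 + 0.86 + 0.85] + 3.26 = 2.44 + 3.26 = 5.7.
Reliability = 5.7 / 6.26 = 0.9105.

0.9105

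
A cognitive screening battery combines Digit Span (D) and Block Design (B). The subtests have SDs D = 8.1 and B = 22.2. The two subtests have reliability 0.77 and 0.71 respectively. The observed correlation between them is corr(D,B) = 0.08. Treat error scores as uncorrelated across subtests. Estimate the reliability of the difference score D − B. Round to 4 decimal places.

0.7017

Var(D−B) = 8.1² + 22.2² − 2·8.1·22.2·0.08 = 558.45 − 28.7712 = 529.679.
Because errors are independent across components, Cov(Tᵢ,Tⱼ) = Cov(Xᵢ,Xⱼ); the off-diagonal part of the true-score variance is the same as above.
True-score variance = [8.1²·0.77 + 22.2²·0.71] − 28.7712 = 400.436 − 28.7712 = 371.665.
Reliability = 371.665 / 529.679 = 0.7017.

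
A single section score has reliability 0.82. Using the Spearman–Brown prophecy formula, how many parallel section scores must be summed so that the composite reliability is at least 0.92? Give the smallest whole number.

3

k ≥ ρ*(1−ρ₁)/(ρ₁(1−ρ*)) = 0.92·0.18 / (0.82·0.08) = 2.524.
Smallest integer k = 3.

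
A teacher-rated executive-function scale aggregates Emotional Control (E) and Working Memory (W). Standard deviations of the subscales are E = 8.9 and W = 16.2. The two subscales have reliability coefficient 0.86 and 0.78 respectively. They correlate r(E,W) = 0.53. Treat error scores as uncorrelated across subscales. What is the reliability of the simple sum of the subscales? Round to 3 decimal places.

0.861

Var(E+W) = 8.9² + 16.2² + 2·[8.9·16.2·0.53] = 341.65 + 152.831 = 494.481.
Under uncorrelated errors the observed covariances equal the true-score covariances, so only the own-variance terms attenuate.
True-score variance = [8.9²·0.86 + 16.2²·0.78] + 152.831 = 272.824 + 152.831 = 425.655.
Reliability = 425.655 / 494.481 = 0.861.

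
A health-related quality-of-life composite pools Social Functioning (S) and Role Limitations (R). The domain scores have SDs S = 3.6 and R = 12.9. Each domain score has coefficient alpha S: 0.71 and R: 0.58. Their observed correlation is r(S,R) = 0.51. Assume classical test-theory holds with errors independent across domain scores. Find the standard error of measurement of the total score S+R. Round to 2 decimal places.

8.58

Var(total) = 179.37 + 47.3688 = 226.739.
True-score variance = 105.719 + 47.3688 = 153.088, so reliability = 0.6752.
Error variance = 226.739 − 153.088 = 73.6506; SEM = √73.6506 = 8.58.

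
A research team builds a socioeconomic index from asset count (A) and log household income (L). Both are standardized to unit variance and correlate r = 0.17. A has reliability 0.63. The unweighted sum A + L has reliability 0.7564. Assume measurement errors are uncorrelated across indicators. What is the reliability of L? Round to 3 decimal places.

Var(A+L) = 2 + 2·0.17 = 2.340.
True-score variance = ρ_A + ρ_L + 2·0.17, so 0.7564 = (0.63 + ρ_L + 0.34) / 2.340.
ρ_L = 0.7564·2.340 − 0.63 − 0.34 = 0.800.

0.800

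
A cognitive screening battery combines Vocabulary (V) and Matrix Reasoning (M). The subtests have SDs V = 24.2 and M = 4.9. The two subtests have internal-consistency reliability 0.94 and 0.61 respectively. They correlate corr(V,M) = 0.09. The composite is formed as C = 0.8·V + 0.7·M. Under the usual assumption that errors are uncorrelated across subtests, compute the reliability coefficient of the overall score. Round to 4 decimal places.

Var(C) = 0.8²·24.2² + 0.7²·4.9² + 2·[0.56·24.2·4.9·0.09] = 386.575 + 11.9529 = 398.527.
Because errors are independent across components, Cov(Tᵢ,Tⱼ) = Cov(Xᵢ,Xⱼ); the off-diagonal part of the true-score variance is the same as above.
True-score variance = [0.8²·24.2²·0.94 + 0.7²·4.9²·0.61] + 11.9529 = 359.498 + 11.9529 = 371.45.
Reliability = 371.45 / 398.527 = 0.9321.

0.9321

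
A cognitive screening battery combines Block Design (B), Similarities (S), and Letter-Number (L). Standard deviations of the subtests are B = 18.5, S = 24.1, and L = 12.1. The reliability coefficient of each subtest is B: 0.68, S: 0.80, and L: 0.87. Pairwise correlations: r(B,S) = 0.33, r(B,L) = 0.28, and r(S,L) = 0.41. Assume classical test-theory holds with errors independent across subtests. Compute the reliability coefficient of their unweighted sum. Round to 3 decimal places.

Var(B+S+L) = 18.5² + 24.1² + 12.1² + 2·[18.5·24.1·0.33 + 18.5·12.1·0.28 + 24.1·12.1·0.41] = 1069.47 + 658.737 = 1728.21.
Under uncorrelated errors the observed covariances equal the true-score covariances, so only the own-variance terms attenuate.
True-score variance = [18.5²·0.68 + 24.1²·0.80 + 12.1²·0.87] + 658.737 = 824.755 + 658.737 = 1483.49.
Reliability = 1483.49 / 1728.21 = 0.858.

0.858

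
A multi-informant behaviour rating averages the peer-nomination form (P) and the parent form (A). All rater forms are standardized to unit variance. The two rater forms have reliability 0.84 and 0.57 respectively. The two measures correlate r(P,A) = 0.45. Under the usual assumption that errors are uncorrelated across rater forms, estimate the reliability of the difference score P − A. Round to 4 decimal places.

0.4636

Var(P−A) = 1 + 1 − 2·0.45 = 2 − 0.9 = 1.1.
Under uncorrelated errors the observed covariances equal the true-score covariances, so only the own-variance terms attenuate.
True-score variance = [0.84 + 0.57] − 0.9 = 1.41 − 0.9 = 0.51.
Reliability = 0.51 / 1.1 = 0.4636.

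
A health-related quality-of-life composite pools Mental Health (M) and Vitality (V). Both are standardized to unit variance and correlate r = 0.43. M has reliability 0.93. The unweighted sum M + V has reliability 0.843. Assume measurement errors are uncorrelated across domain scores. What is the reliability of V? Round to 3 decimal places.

Var(M+V) = 2 + 2·0.43 = 2.860.
True-score variance = ρ_M + ρ_V + 2·0.43, so 0.843 = (0.93 + ρ_V + 0.86) / 2.860.
ρ_V = 0.843·2.860 − 0.93 − 0.86 = 0.621.

0.621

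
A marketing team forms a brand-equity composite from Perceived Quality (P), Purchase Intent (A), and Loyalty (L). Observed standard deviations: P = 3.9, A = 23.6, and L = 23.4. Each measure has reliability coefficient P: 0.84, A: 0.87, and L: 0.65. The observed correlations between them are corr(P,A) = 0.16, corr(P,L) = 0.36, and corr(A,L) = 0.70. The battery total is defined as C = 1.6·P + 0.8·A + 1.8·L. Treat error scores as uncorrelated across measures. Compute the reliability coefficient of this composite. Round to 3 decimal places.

Var(C) = 1.6²·3.9² + 0.8²·23.6² + 1.8²·23.4² + 2·[1.28·3.9·23.6·0.16 + 2.88·3.9·23.4·0.36 + 1.44·23.6·23.4·0.70] = 2169.49 + 1340.25 = 3509.74.
With uncorrelated errors the cross-covariances are all true-score covariance, so they carry over unchanged; only the diagonal terms shrink to ρᵢσᵢ².
True-score variance = [1.6²·3.9²·0.84 + 0.8²·23.6²·0.87 + 1.8²·23.4²·0.65] + 1340.25 = 1495.98 + 1340.25 = 2836.24.
Reliability = 2836.24 / 3509.74 = 0.808.

0.808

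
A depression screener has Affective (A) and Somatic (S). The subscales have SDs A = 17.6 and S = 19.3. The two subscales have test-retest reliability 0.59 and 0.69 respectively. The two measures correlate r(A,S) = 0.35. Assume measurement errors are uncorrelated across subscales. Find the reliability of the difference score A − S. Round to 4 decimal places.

0.4545

Var(A−S) = 17.6² + 19.3² − 2·17.6·19.3·0.35 = 682.25 − 237.776 = 444.474.
With uncorrelated errors the cross-covariances are all true-score covariance, so they carry over unchanged; only the diagonal terms shrink to ρᵢσᵢ².
True-score variance = [17.6²·0.59 + 19.3²·0.69] − 237.776 = 439.777 − 237.776 = 202.001.
Reliability = 202.001 / 444.474 = 0.4545.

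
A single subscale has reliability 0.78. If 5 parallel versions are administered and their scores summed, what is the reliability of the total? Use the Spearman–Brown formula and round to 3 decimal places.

0.947

ρ_k = kρ / (1 + (k−1)ρ) = 5·0.78 / (1 + 4·0.78) = 3.900 / 4.120 = 0.947.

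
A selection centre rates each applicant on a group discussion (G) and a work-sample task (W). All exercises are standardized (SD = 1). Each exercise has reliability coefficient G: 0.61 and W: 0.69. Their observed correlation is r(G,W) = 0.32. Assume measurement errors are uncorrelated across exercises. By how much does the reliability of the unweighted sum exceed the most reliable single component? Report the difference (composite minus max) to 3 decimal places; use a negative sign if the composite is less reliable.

Var(sum) = 2 + 0.64 = 2.64; true-score variance = 1.3 + 0.64 = 1.94; composite reliability = 0.7348.
Max component reliability = 0.6900.
Difference = 0.7348 − 0.6900 = 0.045.

0.045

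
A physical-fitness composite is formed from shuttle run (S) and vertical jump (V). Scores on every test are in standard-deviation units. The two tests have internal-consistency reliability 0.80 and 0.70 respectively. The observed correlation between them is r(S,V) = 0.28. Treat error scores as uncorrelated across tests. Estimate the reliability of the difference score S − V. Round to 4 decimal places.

Var(S−V) = 1 + 1 − 2·0.28 = 2 − 0.56 = 1.44.
Because errors are independent across components, Cov(Tᵢ,Tⱼ) = Cov(Xᵢ,Xⱼ); the off-diagonal part of the true-score variance is the same as above.
True-score variance = [0.80 + 0.70] − 0.56 = 1.5 − 0.56 = 0.94.
Reliability = 0.94 / 1.44 = 0.6528.

0.6528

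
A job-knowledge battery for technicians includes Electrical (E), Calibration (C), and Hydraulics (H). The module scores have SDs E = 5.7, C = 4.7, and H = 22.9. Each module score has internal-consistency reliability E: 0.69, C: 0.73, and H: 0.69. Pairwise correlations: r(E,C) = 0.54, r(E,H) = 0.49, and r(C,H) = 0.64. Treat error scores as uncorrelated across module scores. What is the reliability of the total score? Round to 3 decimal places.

Var(E+C+H) = 5.7² + 4.7² + 22.9² + 2·[5.7·4.7·0.54 + 5.7·22.9·0.49 + 4.7·22.9·0.64] = 578.99 + 294.619 = 873.609.
Under uncorrelated errors the observed covariances equal the true-score covariances, so only the own-variance terms attenuate.
True-score variance = [5.7²·0.69 + 4.7²·0.73 + 22.9²·0.69] + 294.619 = 400.387 + 294.619 = 695.006.
Reliability = 695.006 / 873.609 = 0.796.

0.796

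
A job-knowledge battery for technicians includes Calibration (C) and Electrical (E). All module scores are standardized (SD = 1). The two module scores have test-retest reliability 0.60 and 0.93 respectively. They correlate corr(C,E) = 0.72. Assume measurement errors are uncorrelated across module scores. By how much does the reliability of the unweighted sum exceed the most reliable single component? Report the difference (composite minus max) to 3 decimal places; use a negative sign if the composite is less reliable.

-0.067

Var(sum) = 2 + 1.44 = 3.44; true-score variance = 1.53 + 1.44 = 2.97; composite reliability = 0.8634.
Max component reliability = 0.9300.
Difference = 0.8634 − 0.9300 = -0.067.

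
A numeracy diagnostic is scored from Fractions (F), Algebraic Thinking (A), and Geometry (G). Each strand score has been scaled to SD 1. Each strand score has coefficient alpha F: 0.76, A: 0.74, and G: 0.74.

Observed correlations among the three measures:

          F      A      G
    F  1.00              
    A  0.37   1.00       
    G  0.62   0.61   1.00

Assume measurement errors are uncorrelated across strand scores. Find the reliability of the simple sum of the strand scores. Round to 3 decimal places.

0.877

Var(F+A+G) = 3 + 2·[0.37 + 0.62 + 0.61] = 3 + 3.2 = 6.2.
Under uncorrelated errors the observed covariances equal the true-score covariances, so only the own-variance terms attenuate.
True-score variance = [0.76 + 0.74 + 0.74] + 3.2 = 2.24 + 3.2 = 5.44.
Reliability = 5.44 / 6.2 = 0.877.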